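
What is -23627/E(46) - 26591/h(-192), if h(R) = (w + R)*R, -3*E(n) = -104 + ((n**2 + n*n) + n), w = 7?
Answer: 1203351143/74130240 ≈ 16.233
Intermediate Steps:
E(n) = 104/3 - 2*n**2/3 - n/3 (E(n) = -(-104 + ((n**2 + n*n) + n))/3 = -(-104 + ((n**2 + n**2) + n))/3 = -(-104 + (2*n**2 + n))/3 = -(-104 + (n + 2*n**2))/3 = -(-104 + n + 2*n**2)/3 = 104/3 - 2*n**2/3 - n/3)
h(R) = R*(7 + R) (h(R) = (7 + R)*R = R*(7 + R))
-23627/E(46) - 26591/h(-192) = -23627/(104/3 - 2/3*46**2 - 1/3*46) - 26591*(-1/(192*(7 - 192))) = -23627/(104/3 - 2/3*2116 - 46/3) - 26591/((-192*(-185))) = -23627/(104/3 - 4232/3 - 46/3) - 26591/35520 = -23627/(-4174/3) - 26591*1/35520 = -23627*(-3/4174) - 26591/35520 = 70881/4174 - 26591/35520 = 1203351143/74130240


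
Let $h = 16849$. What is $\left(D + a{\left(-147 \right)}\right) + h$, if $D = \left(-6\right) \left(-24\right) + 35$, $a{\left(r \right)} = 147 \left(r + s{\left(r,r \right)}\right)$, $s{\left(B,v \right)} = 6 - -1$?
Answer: $-3552$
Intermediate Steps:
$s{\left(B,v \right)} = 7$ ($s{\left(B,v \right)} = 6 + 1 = 7$)
$a{\left(r \right)} = 1029 + 147 r$ ($a{\left(r \right)} = 147 \left(r + 7\right) = 147 \left(7 + r\right) = 1029 + 147 r$)
$D = 179$ ($D = 144 + 35 = 179$)
$\left(D + a{\left(-147 \right)}\right) + h = \left(179 + \left(1029 + 147 \left(-147\right)\right)\right) + 16849 = \left(179 + \left(1029 - 21609\right)\right) + 16849 = \left(179 - 20580\right) + 16849 = -20401 + 16849 = -3552$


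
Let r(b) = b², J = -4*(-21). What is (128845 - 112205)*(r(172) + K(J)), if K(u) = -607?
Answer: 482177280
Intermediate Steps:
J = 84
(128845 - 112205)*(r(172) + K(J)) = (128845 - 112205)*(172² - 607) = 16640*(29584 - 607) = 16640*28977 = 482177280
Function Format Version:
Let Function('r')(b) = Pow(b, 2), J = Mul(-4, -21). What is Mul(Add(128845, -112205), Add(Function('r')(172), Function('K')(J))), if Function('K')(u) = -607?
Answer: 482177280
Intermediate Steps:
J = 84
Mul(Add(128845, -112205), Add(Function('r')(172), Function('K')(J))) = Mul(Add(128845, -112205), Add(Pow(172, 2), -607)) = Mul(16640, Add(29584, -607)) = Mul(16640, 28977) = 482177280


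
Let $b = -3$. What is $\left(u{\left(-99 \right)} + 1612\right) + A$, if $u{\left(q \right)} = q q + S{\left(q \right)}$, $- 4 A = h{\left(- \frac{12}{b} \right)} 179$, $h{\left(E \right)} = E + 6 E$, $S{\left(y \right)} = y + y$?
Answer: $9962$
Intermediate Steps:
$S{\left(y \right)} = 2 y$
$h{\left(E \right)} = 7 E$
$A = -1253$ ($A = - \frac{7 \left(- \frac{12}{-3}\right) 179}{4} = - \frac{7 \left(\left(-12\right) \left(- \frac{1}{3}\right)\right) 179}{4} = - \frac{7 \cdot 4 \cdot 179}{4} = - \frac{28 \cdot 179}{4} = \left(- \frac{1}{4}\right) 5012 = -1253$)
$u{\left(q \right)} = q^{2} + 2 q$ ($u{\left(q \right)} = q q + 2 q = q^{2} + 2 q$)
$\left(u{\left(-99 \right)} + 1612\right) + A = \left(- 99 \left(2 - 99\right) + 1612\right) - 1253 = \left(\left(-99\right) \left(-97\right) + 1612\right) - 1253 = \left(9603 + 1612\right) - 1253 = 11215 - 1253 = 9962$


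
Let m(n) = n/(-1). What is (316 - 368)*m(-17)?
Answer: -884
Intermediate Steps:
m(n) = -n (m(n) = n*(-1) = -n)
(316 - 368)*m(-17) = (316 - 368)*(-1*(-17)) = -52*17 = -884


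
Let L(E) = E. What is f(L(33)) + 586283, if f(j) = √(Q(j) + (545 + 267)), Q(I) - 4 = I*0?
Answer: 586283 + 4*√51 ≈ 5.8631e+5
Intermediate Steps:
Q(I) = 4 (Q(I) = 4 + I*0 = 4 + 0 = 4)
f(j) = 4*√51 (f(j) = √(4 + (545 + 267)) = √(4 + 812) = √816 = 4*√51)
f(L(33)) + 586283 = 4*√51 + 586283 = 586283 + 4*√51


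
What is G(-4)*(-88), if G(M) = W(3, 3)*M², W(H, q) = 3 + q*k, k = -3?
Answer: 8448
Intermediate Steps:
W(H, q) = 3 - 3*q (W(H, q) = 3 + q*(-3) = 3 - 3*q)
G(M) = -6*M² (G(M) = (3 - 3*3)*M² = (3 - 9)*M² = -6*M²)
G(-4)*(-88) = -6*(-4)²*(-88) = -6*16*(-88) = -96*(-88) = 8448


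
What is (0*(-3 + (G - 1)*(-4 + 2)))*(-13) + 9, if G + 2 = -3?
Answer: 9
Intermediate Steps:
G = -5 (G = -2 - 3 = -5)
(0*(-3 + (G - 1)*(-4 + 2)))*(-13) + 9 = (0*(-3 + (-5 - 1)*(-4 + 2)))*(-13) + 9 = (0*(-3 - 6*(-2)))*(-13) + 9 = (0*(-3 + 12))*(-13) + 9 = (0*9)*(-13) + 9 = 0*(-13) + 9 = 0 + 9 = 9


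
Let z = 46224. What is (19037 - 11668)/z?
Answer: 7369/46224 ≈ 0.15942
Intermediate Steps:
(19037 - 11668)/z = (19037 - 11668)/46224 = 7369*(1/46224) = 7369/46224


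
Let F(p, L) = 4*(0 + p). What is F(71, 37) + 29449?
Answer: 29733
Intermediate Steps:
F(p, L) = 4*p
F(71, 37) + 29449 = 4*71 + 29449 = 284 + 29449 = 29733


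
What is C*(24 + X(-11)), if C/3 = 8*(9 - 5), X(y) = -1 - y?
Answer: 3264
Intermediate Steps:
C = 96 (C = 3*(8*(9 - 5)) = 3*(8*4) = 3*32 = 96)
C*(24 + X(-11)) = 96*(24 + (-1 - 1*(-11))) = 96*(24 + (-1 + 11)) = 96*(24 + 10) = 96*34 = 3264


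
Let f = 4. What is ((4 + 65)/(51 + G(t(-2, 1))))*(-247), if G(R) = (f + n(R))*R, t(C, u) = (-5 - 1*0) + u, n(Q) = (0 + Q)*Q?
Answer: 17043/29 ≈ 587.69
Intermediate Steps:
n(Q) = Q² (n(Q) = Q*Q = Q²)
t(C, u) = -5 + u (t(C, u) = (-5 + 0) + u = -5 + u)
G(R) = R*(4 + R²) (G(R) = (4 + R²)*R = R*(4 + R²))
((4 + 65)/(51 + G(t(-2, 1))))*(-247) = ((4 + 65)/(51 + (-5 + 1)*(4 + (-5 + 1)²)))*(-247) = (69/(51 - 4*(4 + (-4)²)))*(-247) = (69/(51 - 4*(4 + 16)))*(-247) = (69/(51 - 4*20))*(-247) = (69/(51 - 80))*(-247) = (69/(-29))*(-247) = (69*(-1/29))*(-247) = -69/29*(-247) = 17043/29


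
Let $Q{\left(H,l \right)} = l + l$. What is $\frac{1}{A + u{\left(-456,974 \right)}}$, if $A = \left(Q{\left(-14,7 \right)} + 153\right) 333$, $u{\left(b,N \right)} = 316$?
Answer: $\frac{1}{55927} \approx 1.788 \cdot 10^{-5}$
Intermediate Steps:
$Q{\left(H,l \right)} = 2 l$
$A = 55611$ ($A = \left(2 \cdot 7 + 153\right) 333 = \left(14 + 153\right) 333 = 167 \cdot 333 = 55611$)
$\frac{1}{A + u{\left(-456,974 \right)}} = \frac{1}{55611 + 316} = \frac{1}{55927}$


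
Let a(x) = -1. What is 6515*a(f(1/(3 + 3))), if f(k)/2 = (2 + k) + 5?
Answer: -6515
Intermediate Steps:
f(k) = 14 + 2*k (f(k) = 2*((2 + k) + 5) = 2*(7 + k) = 14 + 2*k)
6515*a(f(1/(3 + 3))) = 6515*(-1) = -6515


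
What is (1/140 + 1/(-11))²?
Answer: 16641/2371600 ≈ 0.0070168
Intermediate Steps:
(1/140 + 1/(-11))² = (1/140 - 1/11)² = (-129/1540)² = 16641/2371600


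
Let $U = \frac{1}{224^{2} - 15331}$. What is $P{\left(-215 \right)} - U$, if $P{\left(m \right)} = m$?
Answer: $- \frac{7491676}{34845} \approx -215.0$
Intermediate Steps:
$U = \frac{1}{34845}$ ($U = \frac{1}{50176 - 15331} = \frac{1}{34845} \approx 2.8699 \cdot 10^{-5}$)
$P{\left(-215 \right)} - U = -215 - \frac{1}{34845} = - \frac{7491676}{34845}$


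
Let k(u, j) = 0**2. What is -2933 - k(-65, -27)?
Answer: -2933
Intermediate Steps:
k(u, j) = 0
-2933 - k(-65, -27) = -2933 - 1*0 = -2933 + 0 = -2933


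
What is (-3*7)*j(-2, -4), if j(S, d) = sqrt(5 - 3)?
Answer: -21*sqrt(2) ≈ -29.698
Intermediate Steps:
j(S, d) = sqrt(2)
(-3*7)*j(-2, -4) = (-3*7)*sqrt(2) = -21*sqrt(2)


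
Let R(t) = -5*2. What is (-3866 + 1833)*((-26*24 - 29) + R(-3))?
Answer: 1347879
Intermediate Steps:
R(t) = -10
(-3866 + 1833)*((-26*24 - 29) + R(-3)) = (-3866 + 1833)*((-26*24 - 29) - 10) = -2033*((-624 - 29) - 10) = -2033*(-653 - 10) = -2033*(-663) = 1347879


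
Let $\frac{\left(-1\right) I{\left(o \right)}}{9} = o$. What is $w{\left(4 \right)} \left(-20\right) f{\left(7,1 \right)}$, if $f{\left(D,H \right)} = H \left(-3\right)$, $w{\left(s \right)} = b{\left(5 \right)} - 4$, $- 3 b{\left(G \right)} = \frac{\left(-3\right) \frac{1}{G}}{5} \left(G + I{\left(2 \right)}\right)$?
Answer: $- \frac{1356}{5} \approx -271.2$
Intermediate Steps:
$I{\left(o \right)} = - 9 o$
$b{\left(G \right)} = \frac{-18 + G}{5 G}$ ($b{\left(G \right)} = - \frac{\frac{\left(-3\right) \frac{1}{G}}{5} \left(G - 18\right)}{3} = - \frac{- \frac{3}{G} \frac{1}{5} \left(G - 18\right)}{3} = - \frac{- \frac{3}{5 G} \left(-18 + G\right)}{3} = - \frac{\left(- \frac{3}{5}\right) \frac{1}{G} \left(-18 + G\right)}{3} = \frac{-18 + G}{5 G}$)
$w{\left(s \right)} = - \frac{113}{25}$ ($w{\left(s \right)} = \frac{-18 + 5}{5 \cdot 5} - 4 = \frac{1}{5} \cdot \frac{1}{5} \left(-13\right) - 4 = - \frac{13}{25} - 4 = - \frac{113}{25}$)
$f{\left(D,H \right)} = - 3 H$
$w{\left(4 \right)} \left(-20\right) f{\left(7,1 \right)} = \left(- \frac{113}{25}\right) \left(-20\right) \left(\left(-3\right) 1\right) = \frac{452}{5} \left(-3\right) = - \frac{1356}{5}$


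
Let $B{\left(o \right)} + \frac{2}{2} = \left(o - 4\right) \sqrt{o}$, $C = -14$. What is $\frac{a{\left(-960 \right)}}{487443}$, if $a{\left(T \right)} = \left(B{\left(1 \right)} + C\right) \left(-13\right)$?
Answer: $\frac{78}{162481} \approx 0.00048006$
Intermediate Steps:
$B{\left(o \right)} = -1 + \sqrt{o} \left(-4 + o\right)$ ($B{\left(o \right)} = -1 + \left(o - 4\right) \sqrt{o} = -1 + \left(-4 + o\right) \sqrt{o} = -1 + \sqrt{o} \left(-4 + o\right)$)
$a{\left(T \right)} = 234$ ($a{\left(T \right)} = \left(\left(-1 + 1^{\frac{3}{2}} - 4 \sqrt{1}\right) - 14\right) \left(-13\right) = \left(\left(-1 + 1 - 4\right) - 14\right) \left(-13\right) = \left(-4 - 14\right) \left(-13\right) = \left(-18\right) \left(-13\right) = 234$)
$\frac{a{\left(-960 \right)}}{487443} = \frac{234}{487443} = 234 \cdot \frac{1}{487443} = \frac{78}{162481}$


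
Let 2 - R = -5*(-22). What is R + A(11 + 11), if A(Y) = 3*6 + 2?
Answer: -88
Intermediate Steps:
R = -108 (R = 2 - (-5)*(-22) = 2 - 1*110 = 2 - 110 = -108)
A(Y) = 20 (A(Y) = 18 + 2 = 20)
R + A(11 + 11) = -108 + 20 = -88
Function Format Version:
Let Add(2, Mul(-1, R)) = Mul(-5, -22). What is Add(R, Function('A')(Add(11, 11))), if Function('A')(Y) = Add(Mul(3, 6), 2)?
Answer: -88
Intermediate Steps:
R = -108 (R = Add(2, Mul(-1, Mul(-5, -22))) = Add(2, Mul(-1, 110)) = Add(2, -110) = -108)
Function('A')(Y) = 20 (Function('A')(Y) = Add(18, 2) = 20)
Add(R, Function('A')(Add(11, 11))) = Add(-108, 20) = -88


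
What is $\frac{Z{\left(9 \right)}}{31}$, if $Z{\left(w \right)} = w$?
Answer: $\frac{9}{31} \approx 0.29032$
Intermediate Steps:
$\frac{Z{\left(9 \right)}}{31} = \frac{1}{31} \cdot 9 = \frac{9}{31}$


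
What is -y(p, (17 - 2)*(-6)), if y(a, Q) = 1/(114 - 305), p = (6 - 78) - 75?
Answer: 1/191 ≈ 0.0052356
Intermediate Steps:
p = -147 (p = -72 - 75 = -147)
y(a, Q) = -1/191 (y(a, Q) = 1/(-191) = -1/191)
-y(p, (17 - 2)*(-6)) = -1*(-1/191) = 1/191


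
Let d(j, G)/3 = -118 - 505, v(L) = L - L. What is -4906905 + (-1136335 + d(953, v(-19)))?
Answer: -6045109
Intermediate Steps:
v(L) = 0
d(j, G) = -1869 (d(j, G) = 3*(-118 - 505) = 3*(-623) = -1869)
-4906905 + (-1136335 + d(953, v(-19))) = -4906905 + (-1136335 - 1869) = -4906905 - 1138204 = -6045109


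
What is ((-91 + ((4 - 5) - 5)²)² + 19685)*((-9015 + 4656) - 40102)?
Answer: -1009709310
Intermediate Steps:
((-91 + ((4 - 5) - 5)²)² + 19685)*((-9015 + 4656) - 40102) = ((-91 + (-1 - 5)²)² + 19685)*(-4359 - 40102) = ((-91 + (-6)²)² + 19685)*(-44461) = ((-91 + 36)² + 19685)*(-44461) = ((-55)² + 19685)*(-44461) = (3025 + 19685)*(-44461) = 22710*(-44461) = -1009709310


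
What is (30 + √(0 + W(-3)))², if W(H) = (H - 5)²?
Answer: 1444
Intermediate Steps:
W(H) = (-5 + H)²
(30 + √(0 + W(-3)))² = (30 + √(0 + (-5 - 3)²))² = (30 + √(0 + (-8)²))² = (30 + √(0 + 64))² = (30 + √64)² = (30 + 8)² = 38² = 1444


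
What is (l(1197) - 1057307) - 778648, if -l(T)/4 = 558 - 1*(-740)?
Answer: -1841147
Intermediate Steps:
l(T) = -5192 (l(T) = -4*(558 - 1*(-740)) = -4*(558 + 740) = -4*1298 = -5192)
(l(1197) - 1057307) - 778648 = (-5192 - 1057307) - 778648 = -1062499 - 778648 = -1841147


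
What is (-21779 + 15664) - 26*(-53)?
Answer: -4737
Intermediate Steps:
(-21779 + 15664) - 26*(-53) = -6115 + 1378 = -4737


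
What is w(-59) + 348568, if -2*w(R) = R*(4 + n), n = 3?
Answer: 697549/2 ≈ 3.4877e+5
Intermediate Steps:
w(R) = -7*R/2 (w(R) = -R*(4 + 3)/2 = -R*7/2 = -7*R/2)
w(-59) + 348568 = -7/2*(-59) + 348568 = 413/2 + 348568 = 697549/2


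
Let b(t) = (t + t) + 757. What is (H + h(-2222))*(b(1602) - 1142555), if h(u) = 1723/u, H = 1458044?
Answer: -1844392505902365/1111 ≈ -1.6601e+12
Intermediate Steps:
b(t) = 757 + 2*t (b(t) = 2*t + 757 = 757 + 2*t)
(H + h(-2222))*(b(1602) - 1142555) = (1458044 + 1723/(-2222))*((757 + 2*1602) - 1142555) = (1458044 + 1723*(-1/2222))*((757 + 3204) - 1142555) = (1458044 - 1723/2222)*(3961 - 1142555) = (3239772045/2222)*(-1138594) = -1844392505902365/1111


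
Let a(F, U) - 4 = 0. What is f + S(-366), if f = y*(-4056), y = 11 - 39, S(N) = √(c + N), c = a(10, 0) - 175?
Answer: 113568 + I*√537 ≈ 1.1357e+5 + 23.173*I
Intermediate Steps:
a(F, U) = 4 (a(F, U) = 4 + 0 = 4)
c = -171 (c = 4 - 175 = -171)
S(N) = √(-171 + N)
y = -28
f = 113568 (f = -28*(-4056) = 113568)
f + S(-366) = 113568 + √(-171 - 366) = 113568 + √(-537) = 113568 + I*√537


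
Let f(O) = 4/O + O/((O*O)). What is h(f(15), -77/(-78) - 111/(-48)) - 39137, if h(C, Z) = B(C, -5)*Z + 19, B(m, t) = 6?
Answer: -4066213/104 ≈ -39098.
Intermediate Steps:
f(O) = 5/O (f(O) = 4/O + O/(O²) = 4/O + O/O² = 4/O + 1/O = 5/O)
h(C, Z) = 19 + 6*Z (h(C, Z) = 6*Z + 19 = 19 + 6*Z)
h(f(15), -77/(-78) - 111/(-48)) - 39137 = (19 + 6*(-77/(-78) - 111/(-48))) - 39137 = (19 + 6*(-77*(-1/78) - 111*(-1/48))) - 39137 = (19 + 6*(77/78 + 37/16)) - 39137 = (19 + 6*(2059/624)) - 39137 = (19 + 2059/104) - 39137 = 4035/104 - 39137 = -4066213/104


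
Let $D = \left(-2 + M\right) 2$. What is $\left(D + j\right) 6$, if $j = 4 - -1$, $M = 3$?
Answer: $42$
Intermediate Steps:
$D = 2$ ($D = \left(-2 + 3\right) 2 = 1 \cdot 2 = 2$)
$j = 5$ ($j = 4 + 1 = 5$)
$\left(D + j\right) 6 = \left(2 + 5\right) 6 = 7 \cdot 6 = 42$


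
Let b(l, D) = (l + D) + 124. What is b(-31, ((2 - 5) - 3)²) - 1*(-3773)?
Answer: 3902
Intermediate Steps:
b(l, D) = 124 + D + l (b(l, D) = (D + l) + 124 = 124 + D + l)
b(-31, ((2 - 5) - 3)²) - 1*(-3773) = (124 + ((2 - 5) - 3)² - 31) - 1*(-3773) = (124 + (-3 - 3)² - 31) + 3773 = (124 + (-6)² - 31) + 3773 = (124 + 36 - 31) + 3773 = 129 + 3773 = 3902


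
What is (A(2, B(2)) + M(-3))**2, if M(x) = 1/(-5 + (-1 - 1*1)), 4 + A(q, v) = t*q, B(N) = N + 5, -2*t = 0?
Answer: 841/49 ≈ 17.163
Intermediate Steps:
t = 0 (t = -1/2*0 = 0)
B(N) = 5 + N
A(q, v) = -4 (A(q, v) = -4 + 0*q = -4 + 0 = -4)
M(x) = -1/7 (M(x) = 1/(-5 + (-1 - 1)) = 1/(-5 - 2) = 1/(-7) = -1/7)
(A(2, B(2)) + M(-3))**2 = (-4 - 1/7)**2 = (-29/7)**2 = 841/49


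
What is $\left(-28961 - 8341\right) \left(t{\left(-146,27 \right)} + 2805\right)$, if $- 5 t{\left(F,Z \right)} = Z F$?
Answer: $- \frac{670205034}{5} \approx -1.3404 \cdot 10^{8}$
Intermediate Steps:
$t{\left(F,Z \right)} = - \frac{F Z}{5}$ ($t{\left(F,Z \right)} = - \frac{Z F}{5} = - \frac{F Z}{5}$)
$\left(-28961 - 8341\right) \left(t{\left(-146,27 \right)} + 2805\right) = \left(-28961 - 8341\right) \left(\left(- \frac{1}{5}\right) \left(-146\right) 27 + 2805\right) = - 37302 \left(\frac{3942}{5} + 2805\right) = \left(-37302\right) \frac{17967}{5} = - \frac{670205034}{5}$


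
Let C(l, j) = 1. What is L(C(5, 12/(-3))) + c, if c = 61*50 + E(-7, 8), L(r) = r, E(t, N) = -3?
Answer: 3048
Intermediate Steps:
c = 3047 (c = 61*50 - 3 = 3050 - 3 = 3047)
L(C(5, 12/(-3))) + c = 1 + 3047 = 3048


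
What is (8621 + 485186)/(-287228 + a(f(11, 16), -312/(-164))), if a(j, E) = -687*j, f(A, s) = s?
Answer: -493807/298220 ≈ -1.6558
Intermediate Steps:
(8621 + 485186)/(-287228 + a(f(11, 16), -312/(-164))) = (8621 + 485186)/(-287228 - 687*16) = 493807/(-287228 - 10992) = 493807/(-298220) = 493807*(-1/298220) = -493807/298220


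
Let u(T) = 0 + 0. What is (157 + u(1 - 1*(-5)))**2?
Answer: 24649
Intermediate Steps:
u(T) = 0
(157 + u(1 - 1*(-5)))**2 = (157 + 0)**2 = 157**2 = 24649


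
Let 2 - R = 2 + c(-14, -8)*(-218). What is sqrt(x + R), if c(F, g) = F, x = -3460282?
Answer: I*sqrt(3463334) ≈ 1861.0*I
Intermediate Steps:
R = -3052 (R = 2 - (2 - 14*(-218)) = 2 - (2 + 3052) = 2 - 1*3054 = 2 - 3054 = -3052)
sqrt(x + R) = sqrt(-3460282 - 3052) = sqrt(-3463334) = I*sqrt(3463334)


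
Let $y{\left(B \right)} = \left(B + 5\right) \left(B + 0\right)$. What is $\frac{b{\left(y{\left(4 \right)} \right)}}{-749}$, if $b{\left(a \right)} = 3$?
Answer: $- \frac{3}{749} \approx -0.0040053$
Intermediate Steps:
$y{\left(B \right)} = B \left(5 + B\right)$ ($y{\left(B \right)} = \left(5 + B\right) B = B \left(5 + B\right)$)
$\frac{b{\left(y{\left(4 \right)} \right)}}{-749} = \frac{3}{-749} = 3 \left(- \frac{1}{749}\right) = - \frac{3}{749}$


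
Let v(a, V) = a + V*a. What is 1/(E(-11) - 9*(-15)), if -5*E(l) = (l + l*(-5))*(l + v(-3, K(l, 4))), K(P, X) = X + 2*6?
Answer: 5/3403 ≈ 0.0014693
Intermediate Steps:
K(P, X) = 12 + X (K(P, X) = X + 12 = 12 + X)
E(l) = 4*l*(-51 + l)/5 (E(l) = -(l + l*(-5))*(l - 3*(1 + (12 + 4)))/5 = -(l - 5*l)*(l - 3*(1 + 16))/5 = -(-4*l)*(l - 3*17)/5 = -(-4*l)*(l - 51)/5 = -(-4*l)*(-51 + l)/5 = -(-4)*l*(-51 + l)/5 = 4*l*(-51 + l)/5)
1/(E(-11) - 9*(-15)) = 1/((⅘)*(-11)*(-51 - 11) - 9*(-15)) = 1/((⅘)*(-11)*(-62) + 135) = 1/(2728/5 + 135) = 1/(3403/5) = 5/3403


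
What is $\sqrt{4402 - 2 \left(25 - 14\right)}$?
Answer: $2 \sqrt{1095} \approx 66.182$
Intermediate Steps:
$\sqrt{4402 - 2 \left(25 - 14\right)} = \sqrt{4402 - 22} = \sqrt{4380} = 2 \sqrt{1095}$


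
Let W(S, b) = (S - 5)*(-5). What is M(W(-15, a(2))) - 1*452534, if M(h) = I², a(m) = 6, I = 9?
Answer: -452453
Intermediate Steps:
W(S, b) = 25 - 5*S (W(S, b) = (-5 + S)*(-5) = 25 - 5*S)
M(h) = 81 (M(h) = 9² = 81)
M(W(-15, a(2))) - 1*452534 = 81 - 1*452534 = 81 - 452534 = -452453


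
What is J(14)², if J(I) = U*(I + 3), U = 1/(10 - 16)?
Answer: 289/36 ≈ 8.0278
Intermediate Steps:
U = -⅙ (U = 1/(-6) = -⅙ ≈ -0.16667)
J(I) = -½ - I/6 (J(I) = -(I + 3)/6 = -(3 + I)/6 = -½ - I/6)
J(14)² = (-½ - ⅙*14)² = (-½ - 7/3)² = (-17/6)² = 289/36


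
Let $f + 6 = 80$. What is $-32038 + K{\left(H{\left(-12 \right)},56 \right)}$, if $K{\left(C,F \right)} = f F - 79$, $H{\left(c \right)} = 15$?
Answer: $-27973$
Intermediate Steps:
$f = 74$ ($f = -6 + 80 = 74$)
$K{\left(C,F \right)} = -79 + 74 F$ ($K{\left(C,F \right)} = 74 F - 79 = -79 + 74 F$)
$-32038 + K{\left(H{\left(-12 \right)},56 \right)} = -32038 + \left(-79 + 74 \cdot 56\right) = -32038 + \left(-79 + 4144\right) = -32038 + 4065 = -27973$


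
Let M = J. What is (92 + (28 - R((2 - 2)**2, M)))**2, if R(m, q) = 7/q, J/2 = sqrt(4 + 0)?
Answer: 223729/16 ≈ 13983.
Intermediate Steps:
J = 4 (J = 2*sqrt(4 + 0) = 2*sqrt(4) = 2*2 = 4)
M = 4
(92 + (28 - R((2 - 2)**2, M)))**2 = (92 + (28 - 7/4))**2 = (92 + 105/4)**2 = (473/4)**2 = 223729/16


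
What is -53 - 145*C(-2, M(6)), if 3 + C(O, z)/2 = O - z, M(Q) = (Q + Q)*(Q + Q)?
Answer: 43157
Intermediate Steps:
M(Q) = 4*Q² (M(Q) = (2*Q)*(2*Q) = 4*Q²)
C(O, z) = -6 - 2*z + 2*O (C(O, z) = -6 + 2*(O - z) = -6 + (-2*z + 2*O) = -6 - 2*z + 2*O)
-53 - 145*C(-2, M(6)) = -53 - 145*(-6 - 8*6² + 2*(-2)) = -53 - 145*(-6 - 8*36 - 4) = -53 - 145*(-6 - 2*144 - 4) = -53 - 145*(-6 - 288 - 4) = -53 - 145*(-298) = -53 + 43210 = 43157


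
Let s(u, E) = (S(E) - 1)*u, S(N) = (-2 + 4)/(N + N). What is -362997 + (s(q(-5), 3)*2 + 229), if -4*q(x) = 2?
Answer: -1088302/3 ≈ -3.6277e+5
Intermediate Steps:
q(x) = -1/2 (q(x) = -1/4*2 = -1/2)
S(N) = 1/N (S(N) = 2/((2*N)) = 2*(1/(2*N)) = 1/N)
s(u, E) = u*(-1 + 1/E) (s(u, E) = (1/E - 1)*u = (-1 + 1/E)*u = u*(-1 + 1/E))
-362997 + (s(q(-5), 3)*2 + 229) = -362997 + ((-1*(-1/2) - 1/2/3)*2 + 229) = -362997 + ((1/2 - 1/2*1/3)*2 + 229) = -362997 + ((1/2 - 1/6)*2 + 229) = -362997 + ((1/3)*2 + 229) = -362997 + (2/3 + 229) = -362997 + 689/3 = -1088302/3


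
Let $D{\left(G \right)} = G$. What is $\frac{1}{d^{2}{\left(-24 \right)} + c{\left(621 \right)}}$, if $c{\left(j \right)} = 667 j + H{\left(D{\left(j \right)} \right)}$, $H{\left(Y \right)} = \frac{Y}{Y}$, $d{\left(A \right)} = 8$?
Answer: $\frac{1}{414272} \approx 2.4139 \cdot 10^{-6}$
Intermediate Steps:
$H{\left(Y \right)} = 1$
$c{\left(j \right)} = 1 + 667 j$ ($c{\left(j \right)} = 667 j + 1 = 1 + 667 j$)
$\frac{1}{d^{2}{\left(-24 \right)} + c{\left(621 \right)}} = \frac{1}{8^{2} + \left(1 + 667 \cdot 621\right)} = \frac{1}{64 + \left(1 + 414207\right)} = \frac{1}{64 + 414208} = \frac{1}{414272}$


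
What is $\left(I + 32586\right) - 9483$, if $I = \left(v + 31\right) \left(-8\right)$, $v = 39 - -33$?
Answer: $22279$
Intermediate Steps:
$v = 72$ ($v = 39 + 33 = 72$)
$I = -824$ ($I = \left(72 + 31\right) \left(-8\right) = 103 \left(-8\right) = -824$)
$\left(I + 32586\right) - 9483 = \left(-824 + 32586\right) - 9483 = 31762 - 9483 = 22279$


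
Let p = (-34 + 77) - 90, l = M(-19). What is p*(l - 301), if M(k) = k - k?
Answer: 14147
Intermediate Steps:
M(k) = 0
l = 0
p = -47 (p = 43 - 90 = -47)
p*(l - 301) = -47*(0 - 301) = -47*(-301) = 14147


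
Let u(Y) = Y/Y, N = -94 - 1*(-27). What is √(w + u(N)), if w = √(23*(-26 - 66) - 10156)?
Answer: √(1 + 4*I*√767) ≈ 7.4761 + 7.4089*I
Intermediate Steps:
N = -67 (N = -94 + 27 = -67)
u(Y) = 1
w = 4*I*√767 (w = √(23*(-92) - 10156) = √(-2116 - 10156) = √(-12272) = 4*I*√767 ≈ 110.78*I)
√(w + u(N)) = √(4*I*√767 + 1) = √(1 + 4*I*√767)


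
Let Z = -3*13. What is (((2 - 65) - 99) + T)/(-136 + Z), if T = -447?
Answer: 87/25 ≈ 3.4800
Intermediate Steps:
Z = -39
(((2 - 65) - 99) + T)/(-136 + Z) = (((2 - 65) - 99) - 447)/(-136 - 39) = ((-63 - 99) - 447)/(-175) = (-162 - 447)*(-1/175) = -609*(-1/175) = 87/25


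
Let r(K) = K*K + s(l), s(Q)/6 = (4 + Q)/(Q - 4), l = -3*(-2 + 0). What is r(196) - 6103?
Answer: 32343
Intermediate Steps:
l = 6 (l = -3*(-2) = 6)
s(Q) = 6*(4 + Q)/(-4 + Q) (s(Q) = 6*((4 + Q)/(Q - 4)) = 6*((4 + Q)/(-4 + Q)) = 6*(4 + Q)/(-4 + Q))
r(K) = 30 + K**2 (r(K) = K*K + 6*(4 + 6)/(-4 + 6) = K**2 + 6*10/2 = K**2 + 6*(1/2)*10 = K**2 + 30 = 30 + K**2)
r(196) - 6103 = (30 + 196**2) - 6103 = (30 + 38416) - 6103 = 38446 - 6103 = 32343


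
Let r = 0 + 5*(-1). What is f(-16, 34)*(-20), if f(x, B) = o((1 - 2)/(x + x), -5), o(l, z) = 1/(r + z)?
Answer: 2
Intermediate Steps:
r = -5 (r = 0 - 5 = -5)
o(l, z) = 1/(-5 + z)
f(x, B) = -1/10 (f(x, B) = 1/(-5 - 5) = 1/(-10) = -1/10)
f(-16, 34)*(-20) = -1/10*(-20) = 2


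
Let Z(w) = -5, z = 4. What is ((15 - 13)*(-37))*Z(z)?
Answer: 370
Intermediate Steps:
((15 - 13)*(-37))*Z(z) = ((15 - 13)*(-37))*(-5) = (2*(-37))*(-5) = -74*(-5) = 370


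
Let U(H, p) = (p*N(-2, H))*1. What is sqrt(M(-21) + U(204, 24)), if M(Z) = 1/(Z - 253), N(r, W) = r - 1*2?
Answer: I*sqrt(7207570)/274 ≈ 9.7981*I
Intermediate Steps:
N(r, W) = -2 + r (N(r, W) = r - 2 = -2 + r)
M(Z) = 1/(-253 + Z)
U(H, p) = -4*p (U(H, p) = (p*(-2 - 2))*1 = (p*(-4))*1 = -4*p*1 = -4*p)
sqrt(M(-21) + U(204, 24)) = sqrt(1/(-253 - 21) - 4*24) = sqrt(1/(-274) - 96) = sqrt(-1/274 - 96) = sqrt(-26305/274) = I*sqrt(7207570)/274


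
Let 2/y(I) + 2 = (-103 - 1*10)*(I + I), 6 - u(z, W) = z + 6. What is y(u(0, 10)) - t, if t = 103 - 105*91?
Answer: 9451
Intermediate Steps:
u(z, W) = -z (u(z, W) = 6 - (z + 6) = 6 - (6 + z) = 6 + (-6 - z) = -z)
y(I) = 2/(-2 - 226*I) (y(I) = 2/(-2 + (-103 - 1*10)*(I + I)) = 2/(-2 + (-103 - 10)*(2*I)) = 2/(-2 - 226*I))
t = -9452 (t = 103 - 9555 = -9452)
y(u(0, 10)) - t = -1/(1 + 113*(-1*0)) - 1*(-9452) = -1/(1 + 113*0) + 9452 = -1/(1 + 0) + 9452 = -1/1 + 9452 = -1*1 + 9452 = -1 + 9452 = 9451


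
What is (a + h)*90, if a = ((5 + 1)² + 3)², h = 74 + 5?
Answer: 144000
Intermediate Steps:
h = 79
a = 1521 (a = (6² + 3)² = (36 + 3)² = 39² = 1521)
(a + h)*90 = (1521 + 79)*90 = 1600*90 = 144000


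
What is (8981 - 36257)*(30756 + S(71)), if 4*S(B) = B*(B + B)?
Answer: -907649814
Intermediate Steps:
S(B) = B²/2 (S(B) = (B*(B + B))/4 = (B*(2*B))/4 = (2*B²)/4 = B²/2)
(8981 - 36257)*(30756 + S(71)) = (8981 - 36257)*(30756 + (½)*71²) = -27276*(30756 + (½)*5041) = -27276*(30756 + 5041/2) = -27276*66553/2 = -907649814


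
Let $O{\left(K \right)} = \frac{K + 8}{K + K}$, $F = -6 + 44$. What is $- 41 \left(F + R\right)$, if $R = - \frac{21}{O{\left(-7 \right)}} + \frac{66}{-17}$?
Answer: $- \frac{228698}{17} \approx -13453.0$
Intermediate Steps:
$F = 38$
$O{\left(K \right)} = \frac{8 + K}{2 K}$
$R = \frac{4932}{17}$ ($R = - \frac{21}{\frac{1}{2} \frac{1}{-7} \left(8 - 7\right)} + \frac{66}{-17} = - \frac{21}{\frac{1}{2} \left(- \frac{1}{7}\right) 1} + 66 \left(- \frac{1}{17}\right) = - \frac{21}{- \frac{1}{14}} - \frac{66}{17} = \left(-21\right) \left(-14\right) - \frac{66}{17} = 294 - \frac{66}{17} = \frac{4932}{17} \approx 290.12$)
$- 41 \left(F + R\right) = - 41 \left(38 + \frac{4932}{17}\right) = \left(-41\right) \frac{5578}{17} = - \frac{228698}{17}$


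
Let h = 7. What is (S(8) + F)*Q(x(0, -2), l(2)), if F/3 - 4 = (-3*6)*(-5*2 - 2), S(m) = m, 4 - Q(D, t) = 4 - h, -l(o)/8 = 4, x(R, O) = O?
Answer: 4676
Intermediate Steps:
l(o) = -32 (l(o) = -8*4 = -32)
Q(D, t) = 7 (Q(D, t) = 4 - (4 - 1*7) = 4 - (4 - 7) = 4 - 1*(-3) = 4 + 3 = 7)
F = 660 (F = 12 + 3*((-3*6)*(-5*2 - 2)) = 12 + 3*(-18*(-10 - 2)) = 12 + 3*(-18*(-12)) = 12 + 3*216 = 12 + 648 = 660)
(S(8) + F)*Q(x(0, -2), l(2)) = (8 + 660)*7 = 668*7 = 4676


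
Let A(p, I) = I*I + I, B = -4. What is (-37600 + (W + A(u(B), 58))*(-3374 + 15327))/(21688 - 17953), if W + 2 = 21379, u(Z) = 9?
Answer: 98794949/1245 ≈ 79353.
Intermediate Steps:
W = 21377 (W = -2 + 21379 = 21377)
A(p, I) = I + I**2 (A(p, I) = I**2 + I = I + I**2)
(-37600 + (W + A(u(B), 58))*(-3374 + 15327))/(21688 - 17953) = (-37600 + (21377 + 58*(1 + 58))*(-3374 + 15327))/(21688 - 17953) = (-37600 + (21377 + 58*59)*11953)/3735 = (-37600 + (21377 + 3422)*11953)*(1/3735) = (-37600 + 24799*11953)*(1/3735) = (-37600 + 296422447)*(1/3735) = 296384847*(1/3735) = 98794949/1245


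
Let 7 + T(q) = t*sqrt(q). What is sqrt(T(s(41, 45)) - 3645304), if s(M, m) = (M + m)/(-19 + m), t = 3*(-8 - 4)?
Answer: sqrt(-616057559 - 468*sqrt(559))/13 ≈ 1909.3*I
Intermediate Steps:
t = -36 (t = 3*(-12) = -36)
s(M, m) = (M + m)/(-19 + m)
T(q) = -7 - 36*sqrt(q)
sqrt(T(s(41, 45)) - 3645304) = sqrt((-7 - 36*sqrt(41 + 45)/sqrt(-19 + 45)) - 3645304) = sqrt((-7 - 36*sqrt(559)/13) - 3645304) = sqrt(-3645311 - 36*sqrt(559)/13)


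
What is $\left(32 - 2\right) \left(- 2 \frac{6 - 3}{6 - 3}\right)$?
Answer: $-60$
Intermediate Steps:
$\left(32 - 2\right) \left(- 2 \frac{6 - 3}{6 - 3}\right) = 30 \left(- 2 \cdot \frac{3}{3}\right) = 30 \left(- 2 \cdot 3 \cdot \frac{1}{3}\right) = 30 \left(\left(-2\right) 1\right) = 30 \left(-2\right) = -60$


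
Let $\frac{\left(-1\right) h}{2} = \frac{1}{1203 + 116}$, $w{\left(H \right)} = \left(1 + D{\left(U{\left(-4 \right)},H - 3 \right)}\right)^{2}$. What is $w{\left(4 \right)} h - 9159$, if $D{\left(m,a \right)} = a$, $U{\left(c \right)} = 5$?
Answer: $- \frac{12080729}{1319} \approx -9159.0$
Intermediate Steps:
$w{\left(H \right)} = \left(-2 + H\right)^{2}$ ($w{\left(H \right)} = \left(1 + \left(H - 3\right)\right)^{2} = \left(1 + \left(-3 + H\right)\right)^{2} = \left(-2 + H\right)^{2}$)
$h = - \frac{2}{1319}$ ($h = - \frac{2}{1203 + 116} = - \frac{2}{1319} \approx -0.0015163$)
$w{\left(4 \right)} h - 9159 = \left(-2 + 4\right)^{2} \left(- \frac{2}{1319}\right) - 9159 = 2^{2} \left(- \frac{2}{1319}\right) - 9159 = 4 \left(- \frac{2}{1319}\right) - 9159 = - \frac{8}{1319} - 9159 = - \frac{12080729}{1319}$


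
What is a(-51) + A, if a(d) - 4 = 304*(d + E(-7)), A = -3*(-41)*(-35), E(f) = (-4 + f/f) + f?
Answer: -22845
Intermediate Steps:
E(f) = -3 + f (E(f) = (-4 + 1) + f = -3 + f)
A = -4305 (A = 123*(-35) = -4305)
a(d) = -3036 + 304*d (a(d) = 4 + 304*(d + (-3 - 7)) = 4 + 304*(d - 10) = 4 + 304*(-10 + d) = 4 + (-3040 + 304*d) = -3036 + 304*d)
a(-51) + A = (-3036 + 304*(-51)) - 4305 = (-3036 - 15504) - 4305 = -18540 - 4305 = -22845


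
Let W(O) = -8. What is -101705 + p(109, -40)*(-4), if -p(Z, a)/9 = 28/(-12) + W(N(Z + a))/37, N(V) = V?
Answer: -3766481/37 ≈ -1.0180e+5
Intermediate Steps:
p(Z, a) = 849/37 (p(Z, a) = -9*(28/(-12) - 8/37) = -9*(28*(-1/12) - 8*1/37) = -9*(-7/3 - 8/37) = -9*(-283/111) = 849/37)
-101705 + p(109, -40)*(-4) = -101705 + (849/37)*(-4) = -101705 - 3396/37 = -3766481/37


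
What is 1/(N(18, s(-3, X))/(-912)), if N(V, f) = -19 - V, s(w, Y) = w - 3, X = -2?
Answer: 912/37 ≈ 24.649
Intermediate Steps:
s(w, Y) = -3 + w
1/(N(18, s(-3, X))/(-912)) = 1/((-19 - 1*18)/(-912)) = 1/((-19 - 18)*(-1/912)) = 1/(-37*(-1/912)) = 1/(37/912) = 912/37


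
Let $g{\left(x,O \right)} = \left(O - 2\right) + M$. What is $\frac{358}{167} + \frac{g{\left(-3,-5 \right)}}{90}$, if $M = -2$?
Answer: $\frac{3413}{1670} \approx 2.0437$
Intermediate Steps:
$g{\left(x,O \right)} = -4 + O$ ($g{\left(x,O \right)} = \left(O - 2\right) - 2 = \left(-2 + O\right) - 2 = -4 + O$)
$\frac{358}{167} + \frac{g{\left(-3,-5 \right)}}{90} = \frac{358}{167} + \frac{-4 - 5}{90} = 358 \cdot \frac{1}{167} - \frac{1}{10} = \frac{358}{167} - \frac{1}{10} = \frac{3413}{1670}$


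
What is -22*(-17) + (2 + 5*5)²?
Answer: 1103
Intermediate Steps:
-22*(-17) + (2 + 5*5)² = 374 + (2 + 25)² = 374 + 27² = 374 + 729 = 1103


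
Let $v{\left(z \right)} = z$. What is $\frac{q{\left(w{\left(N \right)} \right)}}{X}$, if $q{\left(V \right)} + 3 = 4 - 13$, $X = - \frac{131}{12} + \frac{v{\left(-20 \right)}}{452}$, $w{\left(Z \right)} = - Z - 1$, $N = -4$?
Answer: $\frac{16272}{14863} \approx 1.0948$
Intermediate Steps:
$w{\left(Z \right)} = -1 - Z$
$X = - \frac{14863}{1356}$ ($X = - \frac{131}{12} - \frac{20}{452} = \left(-131\right) \frac{1}{12} - \frac{5}{113} = - \frac{131}{12} - \frac{5}{113} = - \frac{14863}{1356} \approx -10.961$)
$q{\left(V \right)} = -12$ ($q{\left(V \right)} = -3 + \left(4 - 13\right) = -3 - 9 = -12$)
$\frac{q{\left(w{\left(N \right)} \right)}}{X} = - \frac{12}{- \frac{14863}{1356}} = \left(-12\right) \left(- \frac{1356}{14863}\right) = \frac{16272}{14863}$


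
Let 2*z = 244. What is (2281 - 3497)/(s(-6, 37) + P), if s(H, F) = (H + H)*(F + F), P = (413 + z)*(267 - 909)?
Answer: 608/172179 ≈ 0.0035312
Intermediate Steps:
z = 122 (z = (½)*244 = 122)
P = -343470 (P = (413 + 122)*(267 - 909) = 535*(-642) = -343470)
s(H, F) = 4*F*H (s(H, F) = (2*H)*(2*F) = 4*F*H)
(2281 - 3497)/(s(-6, 37) + P) = (2281 - 3497)/(4*37*(-6) - 343470) = -1216/(-888 - 343470) = -1216/(-344358) = -1216*(-1/344358) = 608/172179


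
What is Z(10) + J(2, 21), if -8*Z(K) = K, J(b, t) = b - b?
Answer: -5/4 ≈ -1.2500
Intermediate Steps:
J(b, t) = 0
Z(K) = -K/8
Z(10) + J(2, 21) = -⅛*10 + 0 = -5/4 + 0 = -5/4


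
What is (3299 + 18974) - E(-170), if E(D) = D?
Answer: 22443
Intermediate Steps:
(3299 + 18974) - E(-170) = (3299 + 18974) - 1*(-170) = 22273 + 170 = 22443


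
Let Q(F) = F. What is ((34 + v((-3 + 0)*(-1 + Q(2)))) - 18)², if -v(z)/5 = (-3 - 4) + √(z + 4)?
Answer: 2116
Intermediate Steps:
v(z) = 35 - 5*√(4 + z) (v(z) = -5*((-3 - 4) + √(z + 4)) = -5*(-7 + √(4 + z)) = 35 - 5*√(4 + z))
((34 + v((-3 + 0)*(-1 + Q(2)))) - 18)² = ((34 + (35 - 5*√(4 + (-3 + 0)*(-1 + 2)))) - 18)² = ((34 + (35 - 5*√(4 - 3*1))) - 18)² = ((34 + (35 - 5*√(4 - 3))) - 18)² = ((34 + (35 - 5*√1)) - 18)² = ((34 + (35 - 5*1)) - 18)² = ((34 + (35 - 5)) - 18)² = ((34 + 30) - 18)² = (64 - 18)² = 46² = 2116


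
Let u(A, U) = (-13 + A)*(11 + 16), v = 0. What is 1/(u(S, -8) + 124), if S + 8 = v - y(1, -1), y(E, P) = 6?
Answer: -1/605 ≈ -0.0016529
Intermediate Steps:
S = -14 (S = -8 + (0 - 1*6) = -8 + (0 - 6) = -8 - 6 = -14)
u(A, U) = -351 + 27*A (u(A, U) = (-13 + A)*27 = -351 + 27*A)
1/(u(S, -8) + 124) = 1/((-351 + 27*(-14)) + 124) = 1/((-351 - 378) + 124) = 1/(-729 + 124) = 1/(-605) = -1/605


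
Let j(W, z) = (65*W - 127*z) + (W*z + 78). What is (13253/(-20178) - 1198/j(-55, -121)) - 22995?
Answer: -150802492067/6557850 ≈ -22996.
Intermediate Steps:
j(W, z) = 78 - 127*z + 65*W + W*z (j(W, z) = (-127*z + 65*W) + (78 + W*z) = 78 - 127*z + 65*W + W*z)
(13253/(-20178) - 1198/j(-55, -121)) - 22995 = (13253/(-20178) - 1198/(78 - 127*(-121) + 65*(-55) - 55*(-121))) - 22995 = (13253*(-1/20178) - 1198/(78 + 15367 - 3575 + 6655)) - 22995 = (-13253/20178 - 1198/18525) - 22995 = -4731317/6557850 - 22995 = -150802492067/6557850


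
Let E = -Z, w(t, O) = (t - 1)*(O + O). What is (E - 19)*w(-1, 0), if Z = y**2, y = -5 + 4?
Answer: 0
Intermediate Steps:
y = -1
Z = 1 (Z = (-1)**2 = 1)
w(t, O) = 2*O*(-1 + t) (w(t, O) = (-1 + t)*(2*O) = 2*O*(-1 + t))
E = -1 (E = -1*1 = -1)
(E - 19)*w(-1, 0) = (-1 - 19)*(2*0*(-1 - 1)) = -40*0*(-2) = -20*0 = 0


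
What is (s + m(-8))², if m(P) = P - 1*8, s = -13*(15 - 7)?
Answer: 14400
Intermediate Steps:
s = -104 (s = -13*8 = -104)
m(P) = -8 + P (m(P) = P - 8 = -8 + P)
(s + m(-8))² = (-104 + (-8 - 8))² = (-104 - 16)² = (-120)² = 14400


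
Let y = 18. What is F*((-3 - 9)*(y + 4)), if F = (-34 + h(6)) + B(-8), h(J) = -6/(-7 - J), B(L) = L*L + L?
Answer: -77088/13 ≈ -5929.8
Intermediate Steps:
B(L) = L + L**2 (B(L) = L**2 + L = L + L**2)
F = 292/13 (F = (-34 + 6/(7 + 6)) - 8*(1 - 8) = (-34 + 6/13) - 8*(-7) = (-34 + 6*(1/13)) + 56 = (-34 + 6/13) + 56 = -436/13 + 56 = 292/13 ≈ 22.462)
F*((-3 - 9)*(y + 4)) = 292*((-3 - 9)*(18 + 4))/13 = 292*(-12*22)/13 = (292/13)*(-264) = -77088/13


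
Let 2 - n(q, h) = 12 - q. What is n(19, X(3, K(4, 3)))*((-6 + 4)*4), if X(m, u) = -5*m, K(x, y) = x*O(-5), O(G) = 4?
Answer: -72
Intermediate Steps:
K(x, y) = 4*x (K(x, y) = x*4 = 4*x)
n(q, h) = -10 + q (n(q, h) = 2 - (12 - q) = 2 + (-12 + q) = -10 + q)
n(19, X(3, K(4, 3)))*((-6 + 4)*4) = (-10 + 19)*((-6 + 4)*4) = 9*(-2*4) = 9*(-8) = -72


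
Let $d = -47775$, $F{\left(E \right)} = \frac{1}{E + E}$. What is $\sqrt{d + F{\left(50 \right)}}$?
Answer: $\frac{i \sqrt{4777499}}{10} \approx 218.57 i$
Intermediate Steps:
$F{\left(E \right)} = \frac{1}{2 E}$
$\sqrt{d + F{\left(50 \right)}} = \sqrt{-47775 + \frac{1}{2 \cdot 50}} = \sqrt{-47775 + \frac{1}{2} \cdot \frac{1}{50}} = \sqrt{-47775 + \frac{1}{100}} = \sqrt{- \frac{4777499}{100}} = \frac{i \sqrt{4777499}}{10}$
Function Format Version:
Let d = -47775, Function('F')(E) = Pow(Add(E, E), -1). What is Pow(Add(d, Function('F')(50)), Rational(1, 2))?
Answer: Mul(Rational(1, 10), I, Pow(4777499, Rational(1, 2))) ≈ Mul(218.57, I)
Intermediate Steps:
Function('F')(E) = Mul(Rational(1, 2), Pow(E, -1)) (Function('F')(E) = Pow(Mul(2, E), -1) = Mul(Rational(1, 2), Pow(E, -1)))
Pow(Add(d, Function('F')(50)), Rational(1, 2)) = Pow(Add(-47775, Mul(Rational(1, 2), Pow(50, -1))), Rational(1, 2)) = Pow(Add(-47775, Mul(Rational(1, 2), Rational(1, 50))), Rational(1, 2)) = Pow(Add(-47775, Rational(1, 100)), Rational(1, 2)) = Pow(Rational(-4777499, 100), Rational(1, 2)) = Mul(Rational(1, 10), I, Pow(4777499, Rational(1, 2)))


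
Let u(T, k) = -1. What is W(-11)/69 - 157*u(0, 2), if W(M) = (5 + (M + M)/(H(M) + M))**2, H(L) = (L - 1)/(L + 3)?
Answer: 3930034/24909 ≈ 157.78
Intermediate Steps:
H(L) = (-1 + L)/(3 + L)
W(M) = (5 + 2*M/(M + (-1 + M)/(3 + M)))**2 (W(M) = (5 + (M + M)/((-1 + M)/(3 + M) + M))**2 = (5 + (2*M)/(M + (-1 + M)/(3 + M)))**2 = (5 + 2*M/(M + (-1 + M)/(3 + M)))**2)
W(-11)/69 - 157*u(0, 2) = ((-5 + 7*(-11)**2 + 26*(-11))**2/(-1 + (-11)**2 + 4*(-11))**2)/69 - 157*(-1) = ((-5 + 7*121 - 286)**2/(-1 + 121 - 44)**2)*(1/69) + 157 = ((-5 + 847 - 286)**2/76**2)*(1/69) + 157 = ((1/5776)*556**2)*(1/69) + 157 = ((1/5776)*309136)*(1/69) + 157 = (19321/361)*(1/69) + 157 = 19321/24909 + 157 = 3930034/24909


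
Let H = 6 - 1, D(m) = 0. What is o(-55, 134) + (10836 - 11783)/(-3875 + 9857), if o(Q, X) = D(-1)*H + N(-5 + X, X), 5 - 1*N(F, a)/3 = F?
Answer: -2226251/5982 ≈ -372.16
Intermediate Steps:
N(F, a) = 15 - 3*F
H = 5
o(Q, X) = 30 - 3*X (o(Q, X) = 0*5 + (15 - 3*(-5 + X)) = 0 + (15 + (15 - 3*X)) = 0 + (30 - 3*X) = 30 - 3*X)
o(-55, 134) + (10836 - 11783)/(-3875 + 9857) = (30 - 3*134) + (10836 - 11783)/(-3875 + 9857) = (30 - 402) - 947/5982 = -372 - 947*1/5982 = -372 - 947/5982 = -2226251/5982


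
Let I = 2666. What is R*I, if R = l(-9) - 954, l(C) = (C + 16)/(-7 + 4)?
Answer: -7648754/3 ≈ -2.5496e+6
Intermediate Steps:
l(C) = -16/3 - C/3 (l(C) = (16 + C)/(-3) = (16 + C)*(-⅓) = -16/3 - C/3)
R = -2869/3 (R = (-16/3 - ⅓*(-9)) - 954 = (-16/3 + 3) - 954 = -7/3 - 954 = -2869/3 ≈ -956.33)
R*I = -2869/3*2666 = -7648754/3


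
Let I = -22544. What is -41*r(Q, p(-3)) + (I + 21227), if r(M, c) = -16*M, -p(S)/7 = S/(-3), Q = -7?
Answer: -5909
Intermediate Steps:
p(S) = 7*S/3 (p(S) = -7*S/(-3) = -7*S*(-1)/3 = -(-7)*S/3 = 7*S/3)
-41*r(Q, p(-3)) + (I + 21227) = -(-656)*(-7) + (-22544 + 21227) = -41*112 - 1317 = -4592 - 1317 = -5909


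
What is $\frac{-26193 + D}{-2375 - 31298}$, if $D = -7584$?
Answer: $\frac{33777}{33673} \approx 1.0031$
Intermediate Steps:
$\frac{-26193 + D}{-2375 - 31298} = \frac{-26193 - 7584}{-2375 - 31298} = - \frac{33777}{-33673} = \left(-33777\right) \left(- \frac{1}{33673}\right) = \frac{33777}{33673}$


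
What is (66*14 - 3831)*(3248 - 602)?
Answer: -7691922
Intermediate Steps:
(66*14 - 3831)*(3248 - 602) = (924 - 3831)*2646 = -2907*2646 = -7691922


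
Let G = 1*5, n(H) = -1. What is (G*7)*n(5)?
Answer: -35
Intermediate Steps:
G = 5
(G*7)*n(5) = (5*7)*(-1) = 35*(-1) = -35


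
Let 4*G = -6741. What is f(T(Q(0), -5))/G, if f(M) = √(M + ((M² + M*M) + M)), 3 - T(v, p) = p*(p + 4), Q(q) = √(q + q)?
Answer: -8/6741 ≈ -0.0011868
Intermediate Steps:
Q(q) = √2*√q (Q(q) = √(2*q) = √2*√q)
T(v, p) = 3 - p*(4 + p) (T(v, p) = 3 - p*(p + 4) = 3 - p*(4 + p))
G = -6741/4 (G = (¼)*(-6741) = -6741/4 ≈ -1685.3)
f(M) = √(2*M + 2*M²) (f(M) = √(M + ((M² + M²) + M)) = √(M + (2*M² + M)) = √(M + (M + 2*M²)) = √(2*M + 2*M²))
f(T(Q(0), -5))/G = (√2*√((3 - 1*(-5)² - 4*(-5))*(1 + (3 - 1*(-5)² - 4*(-5)))))/(-6741/4) = (√2*√((3 - 1*25 + 20)*(1 + (3 - 1*25 + 20))))*(-4/6741) = (√2*√((3 - 25 + 20)*(1 + (3 - 25 + 20))))*(-4/6741) = (√2*√(-2*(1 - 2)))*(-4/6741) = (√2*√(-2*(-1)))*(-4/6741) = (√2*√2)*(-4/6741) = 2*(-4/6741) = -8/6741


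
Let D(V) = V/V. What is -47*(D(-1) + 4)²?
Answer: -1175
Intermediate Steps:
D(V) = 1
-47*(D(-1) + 4)² = -47*(1 + 4)² = -47*5² = -47*25 = -1175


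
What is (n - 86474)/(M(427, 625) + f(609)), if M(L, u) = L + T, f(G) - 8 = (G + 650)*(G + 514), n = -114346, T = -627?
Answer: -40164/282733 ≈ -0.14206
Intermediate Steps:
f(G) = 8 + (514 + G)*(650 + G) (f(G) = 8 + (G + 650)*(G + 514) = 8 + (650 + G)*(514 + G) = 8 + (514 + G)*(650 + G))
M(L, u) = -627 + L (M(L, u) = L - 627 = -627 + L)
(n - 86474)/(M(427, 625) + f(609)) = (-114346 - 86474)/((-627 + 427) + (334108 + 609**2 + 1164*609)) = -200820/(-200 + (334108 + 370881 + 708876)) = -200820/(-200 + 1413865) = -200820/1413665 = -200820*1/1413665 = -40164/282733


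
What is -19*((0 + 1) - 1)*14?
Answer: 0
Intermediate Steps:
-19*((0 + 1) - 1)*14 = -19*(1 - 1)*14 = -19*0*14 = 0*14 = 0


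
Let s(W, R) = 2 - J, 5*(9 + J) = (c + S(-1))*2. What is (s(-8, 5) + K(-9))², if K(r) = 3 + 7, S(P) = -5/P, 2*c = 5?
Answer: 324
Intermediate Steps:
c = 5/2 (c = (½)*5 = 5/2 ≈ 2.5000)
J = -6 (J = -9 + ((5/2 - 5/(-1))*2)/5 = -9 + ((5/2 - 5*(-1))*2)/5 = -9 + ((5/2 + 5)*2)/5 = -9 + ((15/2)*2)/5 = -9 + (⅕)*15 = -9 + 3 = -6)
K(r) = 10
s(W, R) = 8 (s(W, R) = 2 - 1*(-6) = 2 + 6 = 8)
(s(-8, 5) + K(-9))² = (8 + 10)² = 18² = 324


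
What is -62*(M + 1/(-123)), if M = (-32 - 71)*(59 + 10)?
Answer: 54198044/123 ≈ 4.4063e+5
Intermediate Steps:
M = -7107 (M = -103*69 = -7107)
-62*(M + 1/(-123)) = -62*(-7107 + 1/(-123)) = -62*(-7107 - 1/123) = -62*(-874162/123) = 54198044/123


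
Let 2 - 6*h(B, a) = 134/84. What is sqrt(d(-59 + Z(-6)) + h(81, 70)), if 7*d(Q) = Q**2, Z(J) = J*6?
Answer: sqrt(2274419)/42 ≈ 35.908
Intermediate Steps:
Z(J) = 6*J
h(B, a) = 17/252 (h(B, a) = 1/3 - 67/(3*84) = 1/3 - 1/6*67/42 = 1/3 - 67/252 = 17/252)
d(Q) = Q**2/7
sqrt(d(-59 + Z(-6)) + h(81, 70)) = sqrt((-59 + 6*(-6))**2/7 + 17/252) = sqrt((-59 - 36)**2/7 + 17/252) = sqrt((1/7)*(-95)**2 + 17/252) = sqrt((1/7)*9025 + 17/252) = sqrt(9025/7 + 17/252) = sqrt(324917/252) = sqrt(2274419)/42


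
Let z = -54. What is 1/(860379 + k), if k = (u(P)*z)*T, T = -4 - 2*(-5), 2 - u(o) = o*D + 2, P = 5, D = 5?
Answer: 1/868479 ≈ 1.1514e-6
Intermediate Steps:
u(o) = -5*o (u(o) = 2 - (o*5 + 2) = 2 - (5*o + 2) = 2 - (2 + 5*o) = 2 + (-2 - 5*o) = -5*o)
T = 6 (T = -4 + 10 = 6)
k = 8100 (k = (-5*5*(-54))*6 = -25*(-54)*6 = 1350*6 = 8100)
1/(860379 + k) = 1/(860379 + 8100) = 1/868479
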